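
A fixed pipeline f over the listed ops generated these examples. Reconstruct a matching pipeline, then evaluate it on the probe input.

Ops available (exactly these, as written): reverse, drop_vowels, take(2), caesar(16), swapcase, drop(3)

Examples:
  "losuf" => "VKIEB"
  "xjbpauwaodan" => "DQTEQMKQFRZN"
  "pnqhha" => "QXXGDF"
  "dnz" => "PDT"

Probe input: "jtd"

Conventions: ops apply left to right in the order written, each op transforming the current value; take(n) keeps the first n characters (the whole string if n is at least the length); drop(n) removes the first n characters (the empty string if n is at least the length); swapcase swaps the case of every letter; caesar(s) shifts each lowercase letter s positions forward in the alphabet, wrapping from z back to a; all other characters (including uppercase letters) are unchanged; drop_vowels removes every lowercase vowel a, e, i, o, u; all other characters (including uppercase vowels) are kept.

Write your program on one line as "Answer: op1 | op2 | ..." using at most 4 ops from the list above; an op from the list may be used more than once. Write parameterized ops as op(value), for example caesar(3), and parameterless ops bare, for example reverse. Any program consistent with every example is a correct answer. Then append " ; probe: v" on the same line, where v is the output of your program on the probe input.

caesar(16) | swapcase | reverse ; probe: "TJZ"

Check, running the answer program on each example:
  "losuf" -> "beikv" -> "BEIKV" -> "VKIEB"
  "xjbpauwaodan" -> "nzrfqkmqetqd" -> "NZRFQKMQETQD" -> "DQTEQMKQFRZN"
  "pnqhha" -> "fdgxxq" -> "FDGXXQ" -> "QXXGDF"
  "dnz" -> "tdp" -> "TDP" -> "PDT"
  probe: "jtd" -> "zjt" -> "ZJT" -> "TJZ"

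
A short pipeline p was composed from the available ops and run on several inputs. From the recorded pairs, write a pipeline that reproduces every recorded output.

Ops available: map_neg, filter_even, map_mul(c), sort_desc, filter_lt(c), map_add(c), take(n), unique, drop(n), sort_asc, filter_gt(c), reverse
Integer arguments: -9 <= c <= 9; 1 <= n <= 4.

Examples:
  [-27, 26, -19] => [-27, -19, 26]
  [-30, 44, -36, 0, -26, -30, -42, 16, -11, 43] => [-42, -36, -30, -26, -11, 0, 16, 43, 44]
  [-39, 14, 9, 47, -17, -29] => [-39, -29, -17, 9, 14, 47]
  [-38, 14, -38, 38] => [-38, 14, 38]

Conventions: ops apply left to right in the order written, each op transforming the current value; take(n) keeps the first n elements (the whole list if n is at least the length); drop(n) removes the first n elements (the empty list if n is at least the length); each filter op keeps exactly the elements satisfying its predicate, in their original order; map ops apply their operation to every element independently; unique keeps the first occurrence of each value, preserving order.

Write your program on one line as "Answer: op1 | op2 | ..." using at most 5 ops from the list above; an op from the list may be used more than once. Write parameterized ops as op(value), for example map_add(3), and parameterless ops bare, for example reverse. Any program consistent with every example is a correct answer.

map_neg | reverse | map_mul(-1) | sort_asc | unique

Check, running the answer program on each example:
  [-27, 26, -19] -> [27, -26, 19] -> [19, -26, 27] -> [-19, 26, -27] -> [-27, -19, 26] -> [-27, -19, 26]
  [-30, 44, -36, 0, -26, -30, -42, 16, -11, 43] -> [30, -44, 36, 0, 26, 30, 42, -16, 11, -43] -> [-43, 11, -16, 42, 30, 26, 0, 36, -44, 30] -> [43, -11, 16, -42, -30, -26, 0, -36, 44, -30] -> [-42, -36, -30, -30, -26, -11, 0, 16, 43, 44] -> [-42, -36, -30, -26, -11, 0, 16, 43, 44]
  [-39, 14, 9, 47, -17, -29] -> [39, -14, -9, -47, 17, 29] -> [29, 17, -47, -9, -14, 39] -> [-29, -17, 47, 9, 14, -39] -> [-39, -29, -17, 9, 14, 47] -> [-39, -29, -17, 9, 14, 47]
  [-38, 14, -38, 38] -> [38, -14, 38, -38] -> [-38, 38, -14, 38] -> [38, -38, 14, -38] -> [-38, -38, 14, 38] -> [-38, 14, 38]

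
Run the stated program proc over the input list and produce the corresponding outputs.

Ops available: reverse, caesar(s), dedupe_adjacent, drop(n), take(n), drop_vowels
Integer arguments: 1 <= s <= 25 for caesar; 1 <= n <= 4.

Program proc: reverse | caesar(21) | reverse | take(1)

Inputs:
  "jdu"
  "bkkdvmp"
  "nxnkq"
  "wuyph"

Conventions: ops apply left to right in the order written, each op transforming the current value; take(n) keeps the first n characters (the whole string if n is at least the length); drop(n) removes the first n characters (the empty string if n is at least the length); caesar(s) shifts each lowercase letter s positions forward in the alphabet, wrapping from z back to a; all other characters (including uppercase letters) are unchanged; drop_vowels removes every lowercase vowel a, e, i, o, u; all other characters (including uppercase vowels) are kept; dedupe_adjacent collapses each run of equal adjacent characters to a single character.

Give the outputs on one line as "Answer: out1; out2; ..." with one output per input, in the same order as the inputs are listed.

Execution, op by op:
  "jdu" -> "udj" -> "pye" -> "eyp" -> "e"
  "bkkdvmp" -> "pmvdkkb" -> "khqyffw" -> "wffyqhk" -> "w"
  "nxnkq" -> "qknxn" -> "lfisi" -> "isifl" -> "i"
  "wuyph" -> "hpyuw" -> "cktpr" -> "rptkc" -> "r"

"e"; "w"; "i"; "r"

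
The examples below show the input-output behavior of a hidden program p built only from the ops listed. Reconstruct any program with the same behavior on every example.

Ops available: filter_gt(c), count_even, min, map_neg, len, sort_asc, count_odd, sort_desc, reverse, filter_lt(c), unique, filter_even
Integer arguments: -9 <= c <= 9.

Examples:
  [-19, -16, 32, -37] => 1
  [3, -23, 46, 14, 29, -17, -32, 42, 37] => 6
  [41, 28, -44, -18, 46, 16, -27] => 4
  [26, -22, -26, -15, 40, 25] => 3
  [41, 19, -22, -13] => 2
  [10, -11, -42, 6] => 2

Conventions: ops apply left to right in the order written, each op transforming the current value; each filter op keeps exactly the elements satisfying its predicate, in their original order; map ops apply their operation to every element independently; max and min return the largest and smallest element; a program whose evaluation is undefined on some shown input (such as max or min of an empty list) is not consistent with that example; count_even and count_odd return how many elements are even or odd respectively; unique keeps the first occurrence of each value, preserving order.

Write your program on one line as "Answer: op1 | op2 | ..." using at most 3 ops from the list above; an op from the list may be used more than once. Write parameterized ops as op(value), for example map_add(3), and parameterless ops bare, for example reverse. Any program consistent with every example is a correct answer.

filter_gt(-6) | len

Check, running the answer program on each example:
  [-19, -16, 32, -37] -> [32] -> 1
  [3, -23, 46, 14, 29, -17, -32, 42, 37] -> [3, 46, 14, 29, 42, 37] -> 6
  [41, 28, -44, -18, 46, 16, -27] -> [41, 28, 46, 16] -> 4
  [26, -22, -26, -15, 40, 25] -> [26, 40, 25] -> 3
  [41, 19, -22, -13] -> [41, 19] -> 2
  [10, -11, -42, 6] -> [10, 6] -> 2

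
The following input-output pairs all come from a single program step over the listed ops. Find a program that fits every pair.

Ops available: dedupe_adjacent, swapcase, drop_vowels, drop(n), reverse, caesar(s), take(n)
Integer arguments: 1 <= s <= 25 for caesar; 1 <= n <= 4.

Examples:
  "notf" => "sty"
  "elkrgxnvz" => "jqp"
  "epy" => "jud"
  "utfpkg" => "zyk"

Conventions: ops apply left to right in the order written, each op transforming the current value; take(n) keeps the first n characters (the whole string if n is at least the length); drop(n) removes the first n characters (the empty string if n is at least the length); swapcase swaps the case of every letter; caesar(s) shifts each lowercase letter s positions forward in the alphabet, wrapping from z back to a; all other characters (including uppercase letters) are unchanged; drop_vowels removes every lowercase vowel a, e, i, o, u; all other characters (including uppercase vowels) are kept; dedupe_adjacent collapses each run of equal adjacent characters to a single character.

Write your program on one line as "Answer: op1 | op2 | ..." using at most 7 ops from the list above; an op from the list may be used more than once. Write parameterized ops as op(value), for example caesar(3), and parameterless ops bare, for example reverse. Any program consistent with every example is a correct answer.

caesar(5) | reverse | swapcase | reverse | take(3) | swapcase

Check, running the answer program on each example:
  "notf" -> "styk" -> "kyts" -> "KYTS" -> "STYK" -> "STY" -> "sty"
  "elkrgxnvz" -> "jqpwlcsae" -> "easclwpqj" -> "EASCLWPQJ" -> "JQPWLCSAE" -> "JQP" -> "jqp"
  "epy" -> "jud" -> "duj" -> "DUJ" -> "JUD" -> "JUD" -> "jud"
  "utfpkg" -> "zykupl" -> "lpukyz" -> "LPUKYZ" -> "ZYKUPL" -> "ZYK" -> "zyk"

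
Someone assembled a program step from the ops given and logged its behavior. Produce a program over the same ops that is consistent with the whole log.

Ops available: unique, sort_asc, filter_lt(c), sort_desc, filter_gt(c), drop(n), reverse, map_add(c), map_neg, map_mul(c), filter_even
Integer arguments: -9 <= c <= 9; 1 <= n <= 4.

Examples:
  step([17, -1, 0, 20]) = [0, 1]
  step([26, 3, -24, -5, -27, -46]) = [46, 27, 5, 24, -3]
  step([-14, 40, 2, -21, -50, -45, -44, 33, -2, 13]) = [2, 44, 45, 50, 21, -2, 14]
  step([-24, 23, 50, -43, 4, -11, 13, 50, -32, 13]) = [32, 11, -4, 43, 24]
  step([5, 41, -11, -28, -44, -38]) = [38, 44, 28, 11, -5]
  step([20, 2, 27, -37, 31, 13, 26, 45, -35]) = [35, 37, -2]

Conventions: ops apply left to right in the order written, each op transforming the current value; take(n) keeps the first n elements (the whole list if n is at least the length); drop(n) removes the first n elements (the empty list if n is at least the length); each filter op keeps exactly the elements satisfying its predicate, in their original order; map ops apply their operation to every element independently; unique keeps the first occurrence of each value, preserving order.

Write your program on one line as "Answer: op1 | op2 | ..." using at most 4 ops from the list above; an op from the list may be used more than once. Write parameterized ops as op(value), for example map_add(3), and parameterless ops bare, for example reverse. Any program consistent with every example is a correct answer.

reverse | filter_lt(6) | map_neg

Check, running the answer program on each example:
  [17, -1, 0, 20] -> [20, 0, -1, 17] -> [0, -1] -> [0, 1]
  [26, 3, -24, -5, -27, -46] -> [-46, -27, -5, -24, 3, 26] -> [-46, -27, -5, -24, 3] -> [46, 27, 5, 24, -3]
  [-14, 40, 2, -21, -50, -45, -44, 33, -2, 13] -> [13, -2, 33, -44, -45, -50, -21, 2, 40, -14] -> [-2, -44, -45, -50, -21, 2, -14] -> [2, 44, 45, 50, 21, -2, 14]
  [-24, 23, 50, -43, 4, -11, 13, 50, -32, 13] -> [13, -32, 50, 13, -11, 4, -43, 50, 23, -24] -> [-32, -11, 4, -43, -24] -> [32, 11, -4, 43, 24]
  [5, 41, -11, -28, -44, -38] -> [-38, -44, -28, -11, 41, 5] -> [-38, -44, -28, -11, 5] -> [38, 44, 28, 11, -5]
  [20, 2, 27, -37, 31, 13, 26, 45, -35] -> [-35, 45, 26, 13, 31, -37, 27, 2, 20] -> [-35, -37, 2] -> [35, 37, -2]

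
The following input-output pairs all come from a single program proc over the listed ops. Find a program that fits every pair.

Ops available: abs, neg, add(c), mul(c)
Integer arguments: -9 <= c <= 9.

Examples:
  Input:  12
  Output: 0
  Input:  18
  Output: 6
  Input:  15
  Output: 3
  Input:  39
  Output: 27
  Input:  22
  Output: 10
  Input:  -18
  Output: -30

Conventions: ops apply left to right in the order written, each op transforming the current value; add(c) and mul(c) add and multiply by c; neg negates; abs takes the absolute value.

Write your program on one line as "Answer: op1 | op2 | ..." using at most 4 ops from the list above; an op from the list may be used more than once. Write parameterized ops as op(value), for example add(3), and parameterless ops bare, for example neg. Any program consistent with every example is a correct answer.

add(-8) | add(-2) | add(-2)

Check, running the answer program on each example:
  12 -> 4 -> 2 -> 0
  18 -> 10 -> 8 -> 6
  15 -> 7 -> 5 -> 3
  39 -> 31 -> 29 -> 27
  22 -> 14 -> 12 -> 10
  -18 -> -26 -> -28 -> -30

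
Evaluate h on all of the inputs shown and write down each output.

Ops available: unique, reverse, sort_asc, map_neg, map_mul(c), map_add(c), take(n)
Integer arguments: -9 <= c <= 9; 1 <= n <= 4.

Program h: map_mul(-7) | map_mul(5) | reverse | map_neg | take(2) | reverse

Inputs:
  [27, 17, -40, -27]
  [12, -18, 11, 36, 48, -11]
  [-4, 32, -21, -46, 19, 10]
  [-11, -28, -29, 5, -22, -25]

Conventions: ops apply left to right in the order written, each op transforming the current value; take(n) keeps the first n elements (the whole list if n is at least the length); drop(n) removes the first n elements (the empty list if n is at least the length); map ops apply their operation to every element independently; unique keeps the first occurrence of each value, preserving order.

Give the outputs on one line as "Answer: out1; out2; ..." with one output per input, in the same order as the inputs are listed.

Execution, op by op:
  [27, 17, -40, -27] -> [-189, -119, 280, 189] -> [-945, -595, 1400, 945] -> [945, 1400, -595, -945] -> [-945, -1400, 595, 945] -> [-945, -1400] -> [-1400, -945]
  [12, -18, 11, 36, 48, -11] -> [-84, 126, -77, -252, -336, 77] -> [-420, 630, -385, -1260, -1680, 385] -> [385, -1680, -1260, -385, 630, -420] -> [-385, 1680, 1260, 385, -630, 420] -> [-385, 1680] -> [1680, -385]
  [-4, 32, -21, -46, 19, 10] -> [28, -224, 147, 322, -133, -70] -> [140, -1120, 735, 1610, -665, -350] -> [-350, -665, 1610, 735, -1120, 140] -> [350, 665, -1610, -735, 1120, -140] -> [350, 665] -> [665, 350]
  [-11, -28, -29, 5, -22, -25] -> [77, 196, 203, -35, 154, 175] -> [385, 980, 1015, -175, 770, 875] -> [875, 770, -175, 1015, 980, 385] -> [-875, -770, 175, -1015, -980, -385] -> [-875, -770] -> [-770, -875]

[-1400, -945]; [1680, -385]; [665, 350]; [-770, -875]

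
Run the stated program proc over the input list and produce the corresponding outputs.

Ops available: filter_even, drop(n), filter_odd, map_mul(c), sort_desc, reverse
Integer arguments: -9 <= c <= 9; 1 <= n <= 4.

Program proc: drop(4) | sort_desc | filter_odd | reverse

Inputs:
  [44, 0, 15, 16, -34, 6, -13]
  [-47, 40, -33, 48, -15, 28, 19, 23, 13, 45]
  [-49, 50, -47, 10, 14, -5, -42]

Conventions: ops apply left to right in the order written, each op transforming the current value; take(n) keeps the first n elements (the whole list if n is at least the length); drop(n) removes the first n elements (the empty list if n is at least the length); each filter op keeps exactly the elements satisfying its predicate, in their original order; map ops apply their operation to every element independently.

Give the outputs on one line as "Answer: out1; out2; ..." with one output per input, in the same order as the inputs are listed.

Execution, op by op:
  [44, 0, 15, 16, -34, 6, -13] -> [-34, 6, -13] -> [6, -13, -34] -> [-13] -> [-13]
  [-47, 40, -33, 48, -15, 28, 19, 23, 13, 45] -> [-15, 28, 19, 23, 13, 45] -> [45, 28, 23, 19, 13, -15] -> [45, 23, 19, 13, -15] -> [-15, 13, 19, 23, 45]
  [-49, 50, -47, 10, 14, -5, -42] -> [14, -5, -42] -> [14, -5, -42] -> [-5] -> [-5]

[-13]; [-15, 13, 19, 23, 45]; [-5]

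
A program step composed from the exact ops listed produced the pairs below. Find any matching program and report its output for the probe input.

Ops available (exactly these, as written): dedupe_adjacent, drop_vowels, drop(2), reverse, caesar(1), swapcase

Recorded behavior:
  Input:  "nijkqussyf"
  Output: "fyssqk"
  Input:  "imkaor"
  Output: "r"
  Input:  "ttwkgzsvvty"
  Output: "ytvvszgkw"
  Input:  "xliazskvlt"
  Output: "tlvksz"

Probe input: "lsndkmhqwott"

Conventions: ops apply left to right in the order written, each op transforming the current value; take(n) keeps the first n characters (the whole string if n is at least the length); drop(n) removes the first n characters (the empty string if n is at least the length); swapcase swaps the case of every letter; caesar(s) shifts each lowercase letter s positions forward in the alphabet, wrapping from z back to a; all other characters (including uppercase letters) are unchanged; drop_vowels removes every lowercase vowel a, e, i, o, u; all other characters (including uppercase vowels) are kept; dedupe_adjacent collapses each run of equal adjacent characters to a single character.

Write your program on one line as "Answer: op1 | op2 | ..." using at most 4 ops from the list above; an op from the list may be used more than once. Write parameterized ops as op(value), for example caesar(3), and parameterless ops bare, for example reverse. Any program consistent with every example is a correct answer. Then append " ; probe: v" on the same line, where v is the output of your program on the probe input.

drop_vowels | drop(2) | reverse ; probe: "ttwqhmkdn"

Check, running the answer program on each example:
  "nijkqussyf" -> "njkqssyf" -> "kqssyf" -> "fyssqk"
  "imkaor" -> "mkr" -> "r" -> "r"
  "ttwkgzsvvty" -> "ttwkgzsvvty" -> "wkgzsvvty" -> "ytvvszgkw"
  "xliazskvlt" -> "xlzskvlt" -> "zskvlt" -> "tlvksz"
  probe: "lsndkmhqwott" -> "lsndkmhqwtt" -> "ndkmhqwtt" -> "ttwqhmkdn"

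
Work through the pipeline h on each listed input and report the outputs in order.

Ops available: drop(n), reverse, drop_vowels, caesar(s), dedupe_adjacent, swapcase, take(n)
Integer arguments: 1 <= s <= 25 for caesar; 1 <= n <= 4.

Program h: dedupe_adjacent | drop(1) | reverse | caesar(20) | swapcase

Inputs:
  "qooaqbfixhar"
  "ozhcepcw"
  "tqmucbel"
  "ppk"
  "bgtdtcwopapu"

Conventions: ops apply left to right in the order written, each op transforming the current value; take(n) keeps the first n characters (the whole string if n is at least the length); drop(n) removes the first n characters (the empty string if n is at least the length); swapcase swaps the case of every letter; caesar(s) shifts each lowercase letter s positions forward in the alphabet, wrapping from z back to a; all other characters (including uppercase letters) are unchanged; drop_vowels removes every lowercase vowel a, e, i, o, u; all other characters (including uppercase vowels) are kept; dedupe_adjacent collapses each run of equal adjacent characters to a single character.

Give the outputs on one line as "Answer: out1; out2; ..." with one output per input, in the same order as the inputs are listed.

Execution, op by op:
  "qooaqbfixhar" -> "qoaqbfixhar" -> "oaqbfixhar" -> "rahxifbqao" -> "lubrczvkui" -> "LUBRCZVKUI"
  "ozhcepcw" -> "ozhcepcw" -> "zhcepcw" -> "wcpechz" -> "qwjywbt" -> "QWJYWBT"
  "tqmucbel" -> "tqmucbel" -> "qmucbel" -> "lebcumq" -> "fyvwogk" -> "FYVWOGK"
  "ppk" -> "pk" -> "k" -> "k" -> "e" -> "E"
  "bgtdtcwopapu" -> "bgtdtcwopapu" -> "gtdtcwopapu" -> "upapowctdtg" -> "ojujiqwnxna" -> "OJUJIQWNXNA"

"LUBRCZVKUI"; "QWJYWBT"; "FYVWOGK"; "E"; "OJUJIQWNXNA"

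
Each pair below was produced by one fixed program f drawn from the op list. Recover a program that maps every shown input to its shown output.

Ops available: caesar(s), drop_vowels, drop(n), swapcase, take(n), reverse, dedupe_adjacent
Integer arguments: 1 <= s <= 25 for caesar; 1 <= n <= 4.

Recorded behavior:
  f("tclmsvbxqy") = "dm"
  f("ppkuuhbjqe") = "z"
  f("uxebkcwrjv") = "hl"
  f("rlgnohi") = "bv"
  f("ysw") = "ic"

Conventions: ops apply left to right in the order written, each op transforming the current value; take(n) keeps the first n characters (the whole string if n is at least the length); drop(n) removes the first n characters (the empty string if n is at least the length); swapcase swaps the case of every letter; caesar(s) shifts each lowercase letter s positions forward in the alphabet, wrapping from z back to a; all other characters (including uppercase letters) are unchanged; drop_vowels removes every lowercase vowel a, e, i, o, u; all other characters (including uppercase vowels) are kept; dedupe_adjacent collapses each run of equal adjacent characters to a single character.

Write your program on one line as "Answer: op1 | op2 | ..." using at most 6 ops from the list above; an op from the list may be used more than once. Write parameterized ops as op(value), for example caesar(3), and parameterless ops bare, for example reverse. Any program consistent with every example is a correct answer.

drop_vowels | take(3) | take(2) | dedupe_adjacent | caesar(10)

Check, running the answer program on each example:
  "tclmsvbxqy" -> "tclmsvbxqy" -> "tcl" -> "tc" -> "tc" -> "dm"
  "ppkuuhbjqe" -> "ppkhbjq" -> "ppk" -> "pp" -> "p" -> "z"
  "uxebkcwrjv" -> "xbkcwrjv" -> "xbk" -> "xb" -> "xb" -> "hl"
  "rlgnohi" -> "rlgnh" -> "rlg" -> "rl" -> "rl" -> "bv"
  "ysw" -> "ysw" -> "ysw" -> "ys" -> "ys" -> "ic"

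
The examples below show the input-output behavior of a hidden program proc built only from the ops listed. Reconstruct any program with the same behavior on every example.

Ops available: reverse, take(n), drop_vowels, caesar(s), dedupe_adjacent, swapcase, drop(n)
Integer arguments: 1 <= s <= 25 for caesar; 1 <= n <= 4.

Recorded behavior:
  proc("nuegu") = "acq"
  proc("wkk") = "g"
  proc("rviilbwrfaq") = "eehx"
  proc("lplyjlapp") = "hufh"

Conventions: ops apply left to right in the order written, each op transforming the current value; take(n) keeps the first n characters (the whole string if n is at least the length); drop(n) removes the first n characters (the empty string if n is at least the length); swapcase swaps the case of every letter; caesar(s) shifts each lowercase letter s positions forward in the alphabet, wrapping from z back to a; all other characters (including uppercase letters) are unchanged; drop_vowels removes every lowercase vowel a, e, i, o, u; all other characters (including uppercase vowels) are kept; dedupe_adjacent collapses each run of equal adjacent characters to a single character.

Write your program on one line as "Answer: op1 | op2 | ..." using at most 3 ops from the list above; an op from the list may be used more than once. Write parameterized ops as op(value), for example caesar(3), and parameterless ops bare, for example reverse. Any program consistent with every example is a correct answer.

drop(2) | caesar(22) | take(4)

Check, running the answer program on each example:
  "nuegu" -> "egu" -> "acq" -> "acq"
  "wkk" -> "k" -> "g" -> "g"
  "rviilbwrfaq" -> "iilbwrfaq" -> "eehxsnbwm" -> "eehx"
  "lplyjlapp" -> "lyjlapp" -> "hufhwll" -> "hufh"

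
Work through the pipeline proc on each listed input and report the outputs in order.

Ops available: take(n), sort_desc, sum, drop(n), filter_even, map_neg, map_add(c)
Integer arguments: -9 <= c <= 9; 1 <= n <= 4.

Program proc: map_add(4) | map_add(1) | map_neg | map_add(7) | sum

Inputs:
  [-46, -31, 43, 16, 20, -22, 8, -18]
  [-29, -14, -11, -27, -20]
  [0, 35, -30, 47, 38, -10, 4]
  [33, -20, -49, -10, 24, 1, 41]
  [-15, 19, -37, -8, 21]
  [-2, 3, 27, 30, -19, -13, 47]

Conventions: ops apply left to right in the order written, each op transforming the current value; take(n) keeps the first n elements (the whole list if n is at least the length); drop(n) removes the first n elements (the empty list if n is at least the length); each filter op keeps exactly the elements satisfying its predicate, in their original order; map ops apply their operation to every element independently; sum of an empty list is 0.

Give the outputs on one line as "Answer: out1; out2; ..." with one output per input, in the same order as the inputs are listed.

Execution, op by op:
  [-46, -31, 43, 16, 20, -22, 8, -18] -> [-42, -27, 47, 20, 24, -18, 12, -14] -> [-41, -26, 48, 21, 25, -17, 13, -13] -> [41, 26, -48, -21, -25, 17, -13, 13] -> [48, 33, -41, -14, -18, 24, -6, 20] -> 46
  [-29, -14, -11, -27, -20] -> [-25, -10, -7, -23, -16] -> [-24, -9, -6, -22, -15] -> [24, 9, 6, 22, 15] -> [31, 16, 13, 29, 22] -> 111
  [0, 35, -30, 47, 38, -10, 4] -> [4, 39, -26, 51, 42, -6, 8] -> [5, 40, -25, 52, 43, -5, 9] -> [-5, -40, 25, -52, -43, 5, -9] -> [2, -33, 32, -45, -36, 12, -2] -> -70
  [33, -20, -49, -10, 24, 1, 41] -> [37, -16, -45, -6, 28, 5, 45] -> [38, -15, -44, -5, 29, 6, 46] -> [-38, 15, 44, 5, -29, -6, -46] -> [-31, 22, 51, 12, -22, 1, -39] -> -6
  [-15, 19, -37, -8, 21] -> [-11, 23, -33, -4, 25] -> [-10, 24, -32, -3, 26] -> [10, -24, 32, 3, -26] -> [17, -17, 39, 10, -19] -> 30
  [-2, 3, 27, 30, -19, -13, 47] -> [2, 7, 31, 34, -15, -9, 51] -> [3, 8, 32, 35, -14, -8, 52] -> [-3, -8, -32, -35, 14, 8, -52] -> [4, -1, -25, -28, 21, 15, -45] -> -59

46; 111; -70; -6; 30; -59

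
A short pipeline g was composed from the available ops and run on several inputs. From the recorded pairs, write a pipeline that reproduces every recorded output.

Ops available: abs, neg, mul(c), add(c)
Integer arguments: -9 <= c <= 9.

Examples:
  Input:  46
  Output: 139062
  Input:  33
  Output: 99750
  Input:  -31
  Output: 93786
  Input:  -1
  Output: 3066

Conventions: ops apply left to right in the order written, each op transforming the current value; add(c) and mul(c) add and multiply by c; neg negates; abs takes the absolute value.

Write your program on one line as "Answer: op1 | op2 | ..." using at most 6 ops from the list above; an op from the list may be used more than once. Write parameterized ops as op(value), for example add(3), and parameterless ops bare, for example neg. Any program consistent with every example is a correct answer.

mul(8) | mul(-6) | mul(9) | add(6) | abs | mul(7)

Check, running the answer program on each example:
  46 -> 368 -> -2208 -> -19872 -> -19866 -> 19866 -> 139062
  33 -> 264 -> -1584 -> -14256 -> -14250 -> 14250 -> 99750
  -31 -> -248 -> 1488 -> 13392 -> 13398 -> 13398 -> 93786
  -1 -> -8 -> 48 -> 432 -> 438 -> 438 -> 3066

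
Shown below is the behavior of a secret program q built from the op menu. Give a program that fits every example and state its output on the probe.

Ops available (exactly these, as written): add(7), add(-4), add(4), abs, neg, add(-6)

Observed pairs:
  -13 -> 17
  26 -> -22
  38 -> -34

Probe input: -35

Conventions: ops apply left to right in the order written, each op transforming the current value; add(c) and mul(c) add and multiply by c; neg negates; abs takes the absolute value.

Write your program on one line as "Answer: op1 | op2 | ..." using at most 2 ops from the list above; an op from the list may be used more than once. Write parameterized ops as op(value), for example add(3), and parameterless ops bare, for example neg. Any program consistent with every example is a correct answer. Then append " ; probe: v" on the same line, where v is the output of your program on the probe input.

neg | add(4) ; probe: 39

Check, running the answer program on each example:
  -13 -> 13 -> 17
  26 -> -26 -> -22
  38 -> -38 -> -34
  probe: -35 -> 35 -> 39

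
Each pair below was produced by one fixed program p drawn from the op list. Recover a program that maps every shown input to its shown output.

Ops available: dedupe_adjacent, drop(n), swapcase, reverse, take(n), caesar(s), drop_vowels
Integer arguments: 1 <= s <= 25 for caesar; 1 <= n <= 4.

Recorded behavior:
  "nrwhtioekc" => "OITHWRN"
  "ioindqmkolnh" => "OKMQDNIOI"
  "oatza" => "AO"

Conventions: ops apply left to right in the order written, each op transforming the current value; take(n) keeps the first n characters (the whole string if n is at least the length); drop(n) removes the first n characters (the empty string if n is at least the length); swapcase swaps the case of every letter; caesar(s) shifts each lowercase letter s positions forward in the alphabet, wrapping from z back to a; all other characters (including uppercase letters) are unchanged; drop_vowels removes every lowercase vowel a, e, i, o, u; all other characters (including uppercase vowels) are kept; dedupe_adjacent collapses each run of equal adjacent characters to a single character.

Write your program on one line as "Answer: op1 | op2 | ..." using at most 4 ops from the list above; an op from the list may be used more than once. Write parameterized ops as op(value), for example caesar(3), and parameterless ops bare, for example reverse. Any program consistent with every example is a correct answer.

swapcase | reverse | drop(3)

Check, running the answer program on each example:
  "nrwhtioekc" -> "NRWHTIOEKC" -> "CKEOITHWRN" -> "OITHWRN"
  "ioindqmkolnh" -> "IOINDQMKOLNH" -> "HNLOKMQDNIOI" -> "OKMQDNIOI"
  "oatza" -> "OATZA" -> "AZTAO" -> "AO"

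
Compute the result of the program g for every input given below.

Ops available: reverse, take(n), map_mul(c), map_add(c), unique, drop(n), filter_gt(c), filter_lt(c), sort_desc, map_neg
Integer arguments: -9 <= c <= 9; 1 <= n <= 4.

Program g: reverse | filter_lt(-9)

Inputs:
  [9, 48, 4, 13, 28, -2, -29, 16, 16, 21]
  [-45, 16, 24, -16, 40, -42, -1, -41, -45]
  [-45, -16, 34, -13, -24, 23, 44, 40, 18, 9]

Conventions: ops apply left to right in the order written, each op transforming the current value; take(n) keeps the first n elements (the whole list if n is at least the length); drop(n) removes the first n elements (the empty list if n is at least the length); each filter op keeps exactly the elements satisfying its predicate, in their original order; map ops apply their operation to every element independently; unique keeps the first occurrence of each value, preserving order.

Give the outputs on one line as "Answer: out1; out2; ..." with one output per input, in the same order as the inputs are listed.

Execution, op by op:
  [9, 48, 4, 13, 28, -2, -29, 16, 16, 21] -> [21, 16, 16, -29, -2, 28, 13, 4, 48, 9] -> [-29]
  [-45, 16, 24, -16, 40, -42, -1, -41, -45] -> [-45, -41, -1, -42, 40, -16, 24, 16, -45] -> [-45, -41, -42, -16, -45]
  [-45, -16, 34, -13, -24, 23, 44, 40, 18, 9] -> [9, 18, 40, 44, 23, -24, -13, 34, -16, -45] -> [-24, -13, -16, -45]

[-29]; [-45, -41, -42, -16, -45]; [-24, -13, -16, -45]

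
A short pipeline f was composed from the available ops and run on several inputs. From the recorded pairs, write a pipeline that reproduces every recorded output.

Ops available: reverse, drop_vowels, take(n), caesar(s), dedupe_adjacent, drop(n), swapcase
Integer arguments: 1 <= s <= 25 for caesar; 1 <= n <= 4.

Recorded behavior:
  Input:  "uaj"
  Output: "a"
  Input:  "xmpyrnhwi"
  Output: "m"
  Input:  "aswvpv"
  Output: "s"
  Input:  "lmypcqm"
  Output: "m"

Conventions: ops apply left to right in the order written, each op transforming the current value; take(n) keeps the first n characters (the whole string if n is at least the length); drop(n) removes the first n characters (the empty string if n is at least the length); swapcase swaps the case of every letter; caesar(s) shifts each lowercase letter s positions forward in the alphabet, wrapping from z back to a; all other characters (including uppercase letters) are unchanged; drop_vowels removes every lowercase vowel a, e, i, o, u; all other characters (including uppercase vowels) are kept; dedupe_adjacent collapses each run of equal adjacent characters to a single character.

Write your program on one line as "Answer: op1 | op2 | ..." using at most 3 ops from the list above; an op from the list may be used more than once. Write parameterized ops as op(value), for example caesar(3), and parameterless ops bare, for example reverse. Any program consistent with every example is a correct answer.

take(3) | take(2) | drop(1)

Check, running the answer program on each example:
  "uaj" -> "uaj" -> "ua" -> "a"
  "xmpyrnhwi" -> "xmp" -> "xm" -> "m"
  "aswvpv" -> "asw" -> "as" -> "s"
  "lmypcqm" -> "lmy" -> "lm" -> "m"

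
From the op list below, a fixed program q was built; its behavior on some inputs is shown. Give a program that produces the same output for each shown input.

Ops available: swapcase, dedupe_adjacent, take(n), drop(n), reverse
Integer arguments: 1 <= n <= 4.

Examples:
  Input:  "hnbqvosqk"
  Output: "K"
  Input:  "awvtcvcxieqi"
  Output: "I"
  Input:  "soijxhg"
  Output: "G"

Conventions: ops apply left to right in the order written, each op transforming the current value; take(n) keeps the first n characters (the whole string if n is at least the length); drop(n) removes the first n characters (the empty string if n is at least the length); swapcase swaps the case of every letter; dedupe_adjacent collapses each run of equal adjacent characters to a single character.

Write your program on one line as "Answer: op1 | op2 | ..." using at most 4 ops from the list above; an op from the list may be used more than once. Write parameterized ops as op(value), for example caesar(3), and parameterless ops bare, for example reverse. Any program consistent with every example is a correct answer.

reverse | swapcase | take(1)

Check, running the answer program on each example:
  "hnbqvosqk" -> "kqsovqbnh" -> "KQSOVQBNH" -> "K"
  "awvtcvcxieqi" -> "iqeixcvctvwa" -> "IQEIXCVCTVWA" -> "I"
  "soijxhg" -> "ghxjios" -> "GHXJIOS" -> "G"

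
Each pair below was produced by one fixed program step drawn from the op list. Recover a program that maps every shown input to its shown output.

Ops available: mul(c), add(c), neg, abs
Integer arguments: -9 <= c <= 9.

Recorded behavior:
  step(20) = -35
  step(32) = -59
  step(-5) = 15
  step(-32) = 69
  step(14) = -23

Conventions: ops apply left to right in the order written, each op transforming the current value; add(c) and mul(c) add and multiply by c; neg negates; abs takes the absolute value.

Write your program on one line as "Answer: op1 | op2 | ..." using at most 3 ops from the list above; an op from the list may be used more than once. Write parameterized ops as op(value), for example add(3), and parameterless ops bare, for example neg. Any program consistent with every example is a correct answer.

mul(-2) | add(-3) | add(8)

Check, running the answer program on each example:
  20 -> -40 -> -43 -> -35
  32 -> -64 -> -67 -> -59
  -5 -> 10 -> 7 -> 15
  -32 -> 64 -> 61 -> 69
  14 -> -28 -> -31 -> -23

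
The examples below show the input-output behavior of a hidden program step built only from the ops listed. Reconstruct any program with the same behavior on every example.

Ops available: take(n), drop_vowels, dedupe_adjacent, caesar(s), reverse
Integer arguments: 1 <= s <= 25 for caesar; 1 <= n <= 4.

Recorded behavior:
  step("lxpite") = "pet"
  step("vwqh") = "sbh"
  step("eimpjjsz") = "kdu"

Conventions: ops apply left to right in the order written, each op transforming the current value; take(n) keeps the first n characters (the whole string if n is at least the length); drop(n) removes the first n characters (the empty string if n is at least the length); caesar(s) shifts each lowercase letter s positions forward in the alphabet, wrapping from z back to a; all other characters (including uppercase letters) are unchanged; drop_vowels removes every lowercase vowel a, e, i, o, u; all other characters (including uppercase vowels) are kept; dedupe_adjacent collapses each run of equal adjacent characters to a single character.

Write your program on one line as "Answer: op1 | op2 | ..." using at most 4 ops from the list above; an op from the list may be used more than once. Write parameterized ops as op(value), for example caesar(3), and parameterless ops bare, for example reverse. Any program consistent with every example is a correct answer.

reverse | dedupe_adjacent | caesar(11) | take(3)

Check, running the answer program on each example:
  "lxpite" -> "etipxl" -> "etipxl" -> "petaiw" -> "pet"
  "vwqh" -> "hqwv" -> "hqwv" -> "sbhg" -> "sbh"
  "eimpjjsz" -> "zsjjpmie" -> "zsjpmie" -> "kduaxtp" -> "kdu"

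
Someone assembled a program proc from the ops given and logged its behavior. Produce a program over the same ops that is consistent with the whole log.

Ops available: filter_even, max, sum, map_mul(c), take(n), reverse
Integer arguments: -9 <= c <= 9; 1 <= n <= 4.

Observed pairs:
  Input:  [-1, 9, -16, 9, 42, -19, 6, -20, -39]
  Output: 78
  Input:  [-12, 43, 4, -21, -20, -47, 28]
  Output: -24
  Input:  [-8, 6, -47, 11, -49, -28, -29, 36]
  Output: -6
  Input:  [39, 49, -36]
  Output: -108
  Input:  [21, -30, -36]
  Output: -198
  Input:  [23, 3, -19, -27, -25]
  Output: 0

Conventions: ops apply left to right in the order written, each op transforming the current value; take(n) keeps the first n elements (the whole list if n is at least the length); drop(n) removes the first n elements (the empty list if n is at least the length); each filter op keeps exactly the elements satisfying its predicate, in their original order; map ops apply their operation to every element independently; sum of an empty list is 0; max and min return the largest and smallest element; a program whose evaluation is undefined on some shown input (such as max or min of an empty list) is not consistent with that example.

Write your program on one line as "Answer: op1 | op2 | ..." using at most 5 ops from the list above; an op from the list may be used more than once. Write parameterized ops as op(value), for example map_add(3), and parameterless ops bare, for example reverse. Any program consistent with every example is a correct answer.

filter_even | map_mul(3) | take(2) | sum

Check, running the answer program on each example:
  [-1, 9, -16, 9, 42, -19, 6, -20, -39] -> [-16, 42, 6, -20] -> [-48, 126, 18, -60] -> [-48, 126] -> 78
  [-12, 43, 4, -21, -20, -47, 28] -> [-12, 4, -20, 28] -> [-36, 12, -60, 84] -> [-36, 12] -> -24
  [-8, 6, -47, 11, -49, -28, -29, 36] -> [-8, 6, -28, 36] -> [-24, 18, -84, 108] -> [-24, 18] -> -6
  [39, 49, -36] -> [-36] -> [-108] -> [-108] -> -108
  [21, -30, -36] -> [-30, -36] -> [-90, -108] -> [-90, -108] -> -198
  [23, 3, -19, -27, -25] -> [] -> [] -> [] -> 0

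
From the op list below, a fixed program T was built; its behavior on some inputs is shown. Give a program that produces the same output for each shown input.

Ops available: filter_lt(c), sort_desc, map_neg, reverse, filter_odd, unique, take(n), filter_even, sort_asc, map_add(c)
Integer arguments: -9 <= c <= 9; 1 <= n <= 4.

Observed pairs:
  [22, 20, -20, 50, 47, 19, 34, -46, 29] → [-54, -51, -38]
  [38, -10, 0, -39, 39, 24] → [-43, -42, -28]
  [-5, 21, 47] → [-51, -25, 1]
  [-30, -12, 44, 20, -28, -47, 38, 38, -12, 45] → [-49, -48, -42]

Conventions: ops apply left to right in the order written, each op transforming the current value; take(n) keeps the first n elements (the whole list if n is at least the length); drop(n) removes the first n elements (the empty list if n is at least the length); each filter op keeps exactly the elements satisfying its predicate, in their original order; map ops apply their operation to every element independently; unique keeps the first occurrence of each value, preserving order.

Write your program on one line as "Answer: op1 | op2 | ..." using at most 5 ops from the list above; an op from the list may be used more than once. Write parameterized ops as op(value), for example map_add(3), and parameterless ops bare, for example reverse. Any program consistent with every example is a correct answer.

sort_desc | map_neg | take(3) | map_add(-4)

Check, running the answer program on each example:
  [22, 20, -20, 50, 47, 19, 34, -46, 29] -> [50, 47, 34, 29, 22, 20, 19, -20, -46] -> [-50, -47, -34, -29, -22, -20, -19, 20, 46] -> [-50, -47, -34] -> [-54, -51, -38]
  [38, -10, 0, -39, 39, 24] -> [39, 38, 24, 0, -10, -39] -> [-39, -38, -24, 0, 10, 39] -> [-39, -38, -24] -> [-43, -42, -28]
  [-5, 21, 47] -> [47, 21, -5] -> [-47, -21, 5] -> [-47, -21, 5] -> [-51, -25, 1]
  [-30, -12, 44, 20, -28, -47, 38, 38, -12, 45] -> [45, 44, 38, 38, 20, -12, -12, -28, -30, -47] -> [-45, -44, -38, -38, -20, 12, 12, 28, 30, 47] -> [-45, -44, -38] -> [-49, -48, -42]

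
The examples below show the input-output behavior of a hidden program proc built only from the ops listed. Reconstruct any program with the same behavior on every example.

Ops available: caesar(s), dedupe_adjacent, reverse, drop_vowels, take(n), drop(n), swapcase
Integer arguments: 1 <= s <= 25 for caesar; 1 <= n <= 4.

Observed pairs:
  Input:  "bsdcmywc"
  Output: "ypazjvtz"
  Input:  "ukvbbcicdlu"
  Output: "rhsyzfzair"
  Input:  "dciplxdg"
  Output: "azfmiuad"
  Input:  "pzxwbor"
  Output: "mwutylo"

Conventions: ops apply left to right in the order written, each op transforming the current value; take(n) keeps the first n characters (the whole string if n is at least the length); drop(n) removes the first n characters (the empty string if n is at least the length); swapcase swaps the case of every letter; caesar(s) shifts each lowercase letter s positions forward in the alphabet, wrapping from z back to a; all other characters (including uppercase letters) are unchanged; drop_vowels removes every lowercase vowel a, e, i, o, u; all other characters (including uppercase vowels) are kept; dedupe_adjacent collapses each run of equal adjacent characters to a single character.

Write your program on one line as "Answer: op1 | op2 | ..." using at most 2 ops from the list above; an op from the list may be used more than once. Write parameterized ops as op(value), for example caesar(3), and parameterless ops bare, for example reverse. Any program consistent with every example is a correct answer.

caesar(23) | dedupe_adjacent

Check, running the answer program on each example:
  "bsdcmywc" -> "ypazjvtz" -> "ypazjvtz"
  "ukvbbcicdlu" -> "rhsyyzfzair" -> "rhsyzfzair"
  "dciplxdg" -> "azfmiuad" -> "azfmiuad"
  "pzxwbor" -> "mwutylo" -> "mwutylo"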